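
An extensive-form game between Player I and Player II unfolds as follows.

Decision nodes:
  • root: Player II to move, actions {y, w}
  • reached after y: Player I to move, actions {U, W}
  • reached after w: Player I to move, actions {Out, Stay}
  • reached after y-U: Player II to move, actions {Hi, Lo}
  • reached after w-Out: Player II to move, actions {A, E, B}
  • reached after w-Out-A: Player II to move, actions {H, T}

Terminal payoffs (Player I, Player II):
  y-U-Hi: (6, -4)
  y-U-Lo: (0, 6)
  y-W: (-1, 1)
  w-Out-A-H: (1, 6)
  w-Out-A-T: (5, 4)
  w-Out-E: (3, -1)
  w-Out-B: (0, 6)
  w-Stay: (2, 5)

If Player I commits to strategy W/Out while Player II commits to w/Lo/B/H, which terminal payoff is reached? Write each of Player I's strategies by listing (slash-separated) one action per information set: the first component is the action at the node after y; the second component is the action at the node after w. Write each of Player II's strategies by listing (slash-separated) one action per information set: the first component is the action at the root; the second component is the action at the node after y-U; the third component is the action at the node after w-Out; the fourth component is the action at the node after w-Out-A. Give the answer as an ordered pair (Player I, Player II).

(0, 6)

Trace the play path from the root:
  Player II plays w
  Player I plays Out at [w]
  Player II plays B at [w-Out]
→ terminal payoff (0, 6).
(Player I's choice at the node after y is never reached on this path, so it doesn't affect the outcome.)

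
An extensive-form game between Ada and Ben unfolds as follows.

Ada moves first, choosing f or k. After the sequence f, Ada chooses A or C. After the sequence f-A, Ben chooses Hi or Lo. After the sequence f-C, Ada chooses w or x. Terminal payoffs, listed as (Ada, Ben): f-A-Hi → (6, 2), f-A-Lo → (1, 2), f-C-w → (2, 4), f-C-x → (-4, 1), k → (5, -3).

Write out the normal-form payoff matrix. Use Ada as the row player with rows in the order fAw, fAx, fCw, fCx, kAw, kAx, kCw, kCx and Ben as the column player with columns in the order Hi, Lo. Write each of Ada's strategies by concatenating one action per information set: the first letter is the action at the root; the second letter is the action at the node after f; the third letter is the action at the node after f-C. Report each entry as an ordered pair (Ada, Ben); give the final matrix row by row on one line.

Row fAw: Hi→(6,2), Lo→(1,2)
Row fAx: Hi→(6,2), Lo→(1,2)
Row fCw: Hi→(2,4), Lo→(2,4)
Row fCx: Hi→(-4,1), Lo→(-4,1)
Row kAw: Hi→(5,-3), Lo→(5,-3)
Row kAx: Hi→(5,-3), Lo→(5,-3)
Row kCw: Hi→(5,-3), Lo→(5,-3)
Row kCx: Hi→(5,-3), Lo→(5,-3)

fAw: (6,2) (1,2) | fAx: (6,2) (1,2) | fCw: (2,4) (2,4) | fCx: (-4,1) (-4,1) | kAw: (5,-3) (5,-3) | kAx: (5,-3) (5,-3) | kCw: (5,-3) (5,-3) | kCx: (5,-3) (5,-3)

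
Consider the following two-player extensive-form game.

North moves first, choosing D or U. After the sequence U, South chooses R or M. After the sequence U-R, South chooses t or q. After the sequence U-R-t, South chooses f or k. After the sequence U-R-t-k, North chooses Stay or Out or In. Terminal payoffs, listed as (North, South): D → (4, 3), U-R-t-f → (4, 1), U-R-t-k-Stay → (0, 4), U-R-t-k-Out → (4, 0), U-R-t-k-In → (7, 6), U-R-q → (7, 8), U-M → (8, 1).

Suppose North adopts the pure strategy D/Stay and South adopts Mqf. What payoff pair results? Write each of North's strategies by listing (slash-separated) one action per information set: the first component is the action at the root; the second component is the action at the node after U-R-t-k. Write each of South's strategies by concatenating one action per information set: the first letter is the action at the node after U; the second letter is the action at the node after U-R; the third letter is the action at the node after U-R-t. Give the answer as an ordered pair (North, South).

(4, 3)

Trace the play path from the root:
  North plays D
→ terminal payoff (4, 3).
(North's choice at the node after U-R-t-k is never reached on this path, so it doesn't affect the outcome.)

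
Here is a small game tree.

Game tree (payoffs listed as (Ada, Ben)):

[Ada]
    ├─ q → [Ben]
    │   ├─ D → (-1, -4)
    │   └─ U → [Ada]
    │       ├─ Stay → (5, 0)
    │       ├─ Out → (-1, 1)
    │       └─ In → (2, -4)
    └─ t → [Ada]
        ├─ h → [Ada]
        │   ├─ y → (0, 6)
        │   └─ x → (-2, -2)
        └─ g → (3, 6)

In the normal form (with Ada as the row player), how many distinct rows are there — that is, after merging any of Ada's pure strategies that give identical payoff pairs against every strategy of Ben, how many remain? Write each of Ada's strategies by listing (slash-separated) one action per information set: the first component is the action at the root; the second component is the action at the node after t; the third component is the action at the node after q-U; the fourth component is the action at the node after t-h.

6

Ada has 24 pure strategies: q/h/Stay/y, q/h/Stay/x, q/h/Out/y, q/h/Out/x, q/h/In/y, q/h/In/x, q/g/Stay/y, q/g/Stay/x, q/g/Out/y, q/g/Out/x, q/g/In/y, q/g/In/x, t/h/Stay/y, t/h/Stay/x, t/h/Out/y, t/h/Out/x, t/h/In/y, t/h/In/x, t/g/Stay/y, t/g/Stay/x, t/g/Out/y, t/g/Out/x, t/g/In/y, t/g/In/x. Columns: D, U.
{q/h/Stay/y, q/h/Stay/x, q/g/Stay/y, q/g/Stay/x} → row (-1,-4) (5,0)
{q/h/Out/y, q/h/Out/x, q/g/Out/y, q/g/Out/x} → row (-1,-4) (-1,1)
{q/h/In/y, q/h/In/x, q/g/In/y, q/g/In/x} → row (-1,-4) (2,-4)
{t/h/Stay/y, t/h/Out/y, t/h/In/y} → row (0,6) (0,6)
{t/h/Stay/x, t/h/Out/x, t/h/In/x} → row (-2,-2) (-2,-2)
{t/g/Stay/y, t/g/Stay/x, t/g/Out/y, t/g/Out/x, t/g/In/y, t/g/In/x} → row (3,6) (3,6)
That's 6 distinct rows out of 24 strategies.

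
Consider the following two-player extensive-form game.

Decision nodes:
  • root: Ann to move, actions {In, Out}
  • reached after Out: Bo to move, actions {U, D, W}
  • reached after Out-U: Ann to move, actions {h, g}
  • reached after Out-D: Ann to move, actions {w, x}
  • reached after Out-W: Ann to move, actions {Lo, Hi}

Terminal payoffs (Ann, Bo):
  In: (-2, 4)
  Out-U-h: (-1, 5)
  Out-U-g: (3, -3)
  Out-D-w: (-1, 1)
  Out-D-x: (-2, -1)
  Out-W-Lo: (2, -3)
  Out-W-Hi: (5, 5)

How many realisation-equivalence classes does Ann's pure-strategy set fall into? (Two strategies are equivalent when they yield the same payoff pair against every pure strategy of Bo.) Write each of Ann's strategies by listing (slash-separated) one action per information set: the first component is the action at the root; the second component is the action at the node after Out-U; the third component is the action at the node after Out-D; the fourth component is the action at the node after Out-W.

Ann has 16 pure strategies: In/h/w/Lo, In/h/w/Hi, In/h/x/Lo, In/h/x/Hi, In/g/w/Lo, In/g/w/Hi, In/g/x/Lo, In/g/x/Hi, Out/h/w/Lo, Out/h/w/Hi, Out/h/x/Lo, Out/h/x/Hi, Out/g/w/Lo, Out/g/w/Hi, Out/g/x/Lo, Out/g/x/Hi. Columns: U, D, W.
{In/h/w/Lo, In/h/w/Hi, In/h/x/Lo, In/h/x/Hi, In/g/w/Lo, In/g/w/Hi, In/g/x/Lo, In/g/x/Hi} → row (-2,4) (-2,4) (-2,4)
{Out/h/w/Lo} → row (-1,5) (-1,1) (2,-3)
{Out/h/w/Hi} → row (-1,5) (-1,1) (5,5)
{Out/h/x/Lo} → row (-1,5) (-2,-1) (2,-3)
{Out/h/x/Hi} → row (-1,5) (-2,-1) (5,5)
{Out/g/w/Lo} → row (3,-3) (-1,1) (2,-3)
{Out/g/w/Hi} → row (3,-3) (-1,1) (5,5)
{Out/g/x/Lo} → row (3,-3) (-2,-1) (2,-3)
{Out/g/x/Hi} → row (3,-3) (-2,-1) (5,5)
That's 9 distinct rows out of 16 strategies.

9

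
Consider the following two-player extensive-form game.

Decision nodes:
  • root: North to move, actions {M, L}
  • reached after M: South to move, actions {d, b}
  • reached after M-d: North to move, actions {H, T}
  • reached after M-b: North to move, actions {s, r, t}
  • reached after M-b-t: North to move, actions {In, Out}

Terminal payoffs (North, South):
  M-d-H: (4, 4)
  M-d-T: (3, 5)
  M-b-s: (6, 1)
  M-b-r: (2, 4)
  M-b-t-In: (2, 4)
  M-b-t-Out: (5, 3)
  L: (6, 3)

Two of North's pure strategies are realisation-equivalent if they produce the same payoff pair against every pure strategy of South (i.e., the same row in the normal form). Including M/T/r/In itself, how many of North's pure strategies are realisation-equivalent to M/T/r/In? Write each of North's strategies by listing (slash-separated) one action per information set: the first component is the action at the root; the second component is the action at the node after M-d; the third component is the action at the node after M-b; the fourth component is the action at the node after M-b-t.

3

Row for M/T/r/In (columns d, b): (3,5) (2,4).
Under M/T/r/In, North's choice at the node after M-b-t can never be reached regardless of what South does, so varying those choices leaves every outcome unchanged.
Holding the reachable choices fixed and varying the unreachable one freely already gives 2 equivalent strategies.
Checking the remaining rows, M/T/t/In also happen to give the same payoffs in every column, bringing the total to 3: M/T/r/In, M/T/r/Out, M/T/t/In.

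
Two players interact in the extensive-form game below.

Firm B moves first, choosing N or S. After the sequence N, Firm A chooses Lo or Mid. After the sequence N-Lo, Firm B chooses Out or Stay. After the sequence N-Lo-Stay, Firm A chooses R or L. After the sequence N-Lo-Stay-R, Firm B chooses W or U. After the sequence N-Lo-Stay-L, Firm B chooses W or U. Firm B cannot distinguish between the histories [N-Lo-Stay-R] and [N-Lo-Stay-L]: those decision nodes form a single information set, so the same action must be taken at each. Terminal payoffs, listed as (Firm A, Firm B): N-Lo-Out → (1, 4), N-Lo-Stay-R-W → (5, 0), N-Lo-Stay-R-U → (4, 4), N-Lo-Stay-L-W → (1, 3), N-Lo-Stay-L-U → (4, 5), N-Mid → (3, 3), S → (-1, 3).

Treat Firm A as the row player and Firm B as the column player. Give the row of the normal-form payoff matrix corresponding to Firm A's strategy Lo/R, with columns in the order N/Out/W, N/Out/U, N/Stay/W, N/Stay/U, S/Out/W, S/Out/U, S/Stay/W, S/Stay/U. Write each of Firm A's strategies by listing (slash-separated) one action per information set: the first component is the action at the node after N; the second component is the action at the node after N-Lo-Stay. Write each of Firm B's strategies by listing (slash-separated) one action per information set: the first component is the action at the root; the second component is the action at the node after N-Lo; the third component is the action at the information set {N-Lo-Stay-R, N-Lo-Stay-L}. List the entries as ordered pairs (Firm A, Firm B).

(1,4) (1,4) (5,0) (4,4) (-1,3) (-1,3) (-1,3) (-1,3)

vs N/Out/W: Firm B plays N → Firm A plays Lo at [N] → Firm B plays Out at [N-Lo] → (1, 4)
vs N/Out/U: Firm B plays N → Firm A plays Lo at [N] → Firm B plays Out at [N-Lo] → (1, 4)
vs N/Stay/W: Firm B plays N → Firm A plays Lo at [N] → Firm B plays Stay at [N-Lo] → Firm A plays R at [N-Lo-Stay] → Firm B plays W at [N-Lo-Stay-R] → (5, 0)
vs N/Stay/U: Firm B plays N → Firm A plays Lo at [N] → Firm B plays Stay at [N-Lo] → Firm A plays R at [N-Lo-Stay] → Firm B plays U at [N-Lo-Stay-R] → (4, 4)
vs S/Out/W: Firm B plays S → (-1, 3)
vs S/Out/U: Firm B plays S → (-1, 3)
vs S/Stay/W: Firm B plays S → (-1, 3)
vs S/Stay/U: Firm B plays S → (-1, 3)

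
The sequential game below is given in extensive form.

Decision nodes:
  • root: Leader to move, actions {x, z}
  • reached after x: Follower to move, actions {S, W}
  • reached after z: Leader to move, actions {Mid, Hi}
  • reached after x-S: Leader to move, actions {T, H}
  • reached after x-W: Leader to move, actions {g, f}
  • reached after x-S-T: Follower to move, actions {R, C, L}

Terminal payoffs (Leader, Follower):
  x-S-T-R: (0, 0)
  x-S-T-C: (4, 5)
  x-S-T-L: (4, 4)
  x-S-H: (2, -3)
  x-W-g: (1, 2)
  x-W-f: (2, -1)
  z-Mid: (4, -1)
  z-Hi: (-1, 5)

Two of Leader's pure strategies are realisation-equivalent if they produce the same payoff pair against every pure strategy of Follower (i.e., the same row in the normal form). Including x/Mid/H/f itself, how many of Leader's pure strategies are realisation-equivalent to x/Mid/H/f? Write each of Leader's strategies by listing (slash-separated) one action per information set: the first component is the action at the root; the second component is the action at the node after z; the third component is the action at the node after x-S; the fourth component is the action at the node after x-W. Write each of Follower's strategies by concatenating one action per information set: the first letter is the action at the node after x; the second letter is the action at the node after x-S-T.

Row for x/Mid/H/f (columns SR, SC, SL, WR, WC, WL): (2,-3) (2,-3) (2,-3) (2,-1) (2,-1) (2,-1).
Under x/Mid/H/f, Leader's choice at the node after z can never be reached regardless of what Follower does, so varying those choices leaves every outcome unchanged.
Holding the reachable choices fixed and varying the unreachable one freely already gives 2 equivalent strategies.
No other strategy reproduces this row, so those 2 are the full class: x/Mid/H/f, x/Hi/H/f.

2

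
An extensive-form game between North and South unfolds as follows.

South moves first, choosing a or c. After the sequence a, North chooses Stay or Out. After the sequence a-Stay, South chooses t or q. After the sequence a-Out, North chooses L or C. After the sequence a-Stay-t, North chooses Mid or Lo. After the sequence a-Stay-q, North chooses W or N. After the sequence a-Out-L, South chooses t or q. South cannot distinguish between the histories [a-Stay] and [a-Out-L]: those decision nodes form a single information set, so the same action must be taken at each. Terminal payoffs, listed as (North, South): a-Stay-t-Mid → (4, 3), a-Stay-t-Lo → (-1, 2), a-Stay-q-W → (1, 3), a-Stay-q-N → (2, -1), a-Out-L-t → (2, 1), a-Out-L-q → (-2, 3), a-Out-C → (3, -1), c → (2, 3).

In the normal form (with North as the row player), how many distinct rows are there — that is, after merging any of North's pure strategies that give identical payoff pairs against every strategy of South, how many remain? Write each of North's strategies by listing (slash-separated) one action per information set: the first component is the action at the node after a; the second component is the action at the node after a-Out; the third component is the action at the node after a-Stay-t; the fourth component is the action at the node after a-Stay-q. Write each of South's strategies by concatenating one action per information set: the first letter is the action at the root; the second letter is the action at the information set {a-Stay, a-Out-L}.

North has 16 pure strategies: Stay/L/Mid/W, Stay/L/Mid/N, Stay/L/Lo/W, Stay/L/Lo/N, Stay/C/Mid/W, Stay/C/Mid/N, Stay/C/Lo/W, Stay/C/Lo/N, Out/L/Mid/W, Out/L/Mid/N, Out/L/Lo/W, Out/L/Lo/N, Out/C/Mid/W, Out/C/Mid/N, Out/C/Lo/W, Out/C/Lo/N. Columns: at, aq, ct, cq.
{Stay/L/Mid/W, Stay/C/Mid/W} → row (4,3) (1,3) (2,3) (2,3)
{Stay/L/Mid/N, Stay/C/Mid/N} → row (4,3) (2,-1) (2,3) (2,3)
{Stay/L/Lo/W, Stay/C/Lo/W} → row (-1,2) (1,3) (2,3) (2,3)
{Stay/L/Lo/N, Stay/C/Lo/N} → row (-1,2) (2,-1) (2,3) (2,3)
{Out/L/Mid/W, Out/L/Mid/N, Out/L/Lo/W, Out/L/Lo/N} → row (2,1) (-2,3) (2,3) (2,3)
{Out/C/Mid/W, Out/C/Mid/N, Out/C/Lo/W, Out/C/Lo/N} → row (3,-1) (3,-1) (2,3) (2,3)
That's 6 distinct rows out of 16 strategies.

6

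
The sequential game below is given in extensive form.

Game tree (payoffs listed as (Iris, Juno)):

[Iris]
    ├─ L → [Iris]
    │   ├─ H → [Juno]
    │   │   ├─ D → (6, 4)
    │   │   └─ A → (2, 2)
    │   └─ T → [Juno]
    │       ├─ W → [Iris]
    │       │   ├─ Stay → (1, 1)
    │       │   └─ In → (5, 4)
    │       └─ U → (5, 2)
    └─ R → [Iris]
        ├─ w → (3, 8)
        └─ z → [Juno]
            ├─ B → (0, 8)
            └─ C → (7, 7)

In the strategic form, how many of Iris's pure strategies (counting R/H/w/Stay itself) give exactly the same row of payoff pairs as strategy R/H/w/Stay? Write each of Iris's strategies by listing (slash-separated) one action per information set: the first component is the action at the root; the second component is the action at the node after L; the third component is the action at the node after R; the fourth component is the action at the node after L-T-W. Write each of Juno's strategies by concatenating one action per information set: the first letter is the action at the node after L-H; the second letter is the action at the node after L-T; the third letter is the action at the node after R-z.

Row for R/H/w/Stay (columns DWB, DWC, DUB, DUC, AWB, AWC, AUB, AUC): (3,8) (3,8) (3,8) (3,8) (3,8) (3,8) (3,8) (3,8).
Under R/H/w/Stay, Iris's choice at the node after L and at the node after L-T-W can never be reached regardless of what Juno does, so varying those choices leaves every outcome unchanged.
Holding the reachable choices fixed and varying the unreachable ones freely already gives 2 × 2 = 4 equivalent strategies.
No other strategy reproduces this row, so those 4 are the full class: R/H/w/Stay, R/H/w/In, R/T/w/Stay, R/T/w/In.

4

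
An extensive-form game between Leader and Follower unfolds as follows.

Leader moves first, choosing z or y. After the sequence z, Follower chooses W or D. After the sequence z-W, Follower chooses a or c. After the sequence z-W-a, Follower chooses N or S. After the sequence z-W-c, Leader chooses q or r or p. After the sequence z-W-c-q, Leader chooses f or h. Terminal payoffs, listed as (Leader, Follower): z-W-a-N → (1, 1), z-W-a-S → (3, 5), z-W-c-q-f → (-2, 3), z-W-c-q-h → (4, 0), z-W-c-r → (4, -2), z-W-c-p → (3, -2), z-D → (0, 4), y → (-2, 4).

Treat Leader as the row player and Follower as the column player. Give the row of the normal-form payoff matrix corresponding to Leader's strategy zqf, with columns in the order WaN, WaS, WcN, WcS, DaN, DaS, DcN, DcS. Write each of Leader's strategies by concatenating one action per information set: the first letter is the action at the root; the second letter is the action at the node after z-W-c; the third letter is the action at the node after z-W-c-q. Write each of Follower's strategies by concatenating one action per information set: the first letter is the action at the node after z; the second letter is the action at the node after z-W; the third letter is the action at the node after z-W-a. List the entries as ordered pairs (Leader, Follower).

vs WaN: Leader plays z → Follower plays W at [z] → Follower plays a at [z-W] → Follower plays N at [z-W-a] → (1, 1)
vs WaS: Leader plays z → Follower plays W at [z] → Follower plays a at [z-W] → Follower plays S at [z-W-a] → (3, 5)
vs WcN: Leader plays z → Follower plays W at [z] → Follower plays c at [z-W] → Leader plays q at [z-W-c] → Leader plays f at [z-W-c-q] → (-2, 3)
vs WcS: Leader plays z → Follower plays W at [z] → Follower plays c at [z-W] → Leader plays q at [z-W-c] → Leader plays f at [z-W-c-q] → (-2, 3)
vs DaN: Leader plays z → Follower plays D at [z] → (0, 4)
vs DaS: Leader plays z → Follower plays D at [z] → (0, 4)
vs DcN: Leader plays z → Follower plays D at [z] → (0, 4)
vs DcS: Leader plays z → Follower plays D at [z] → (0, 4)

(1,1) (3,5) (-2,3) (-2,3) (0,4) (0,4) (0,4) (0,4)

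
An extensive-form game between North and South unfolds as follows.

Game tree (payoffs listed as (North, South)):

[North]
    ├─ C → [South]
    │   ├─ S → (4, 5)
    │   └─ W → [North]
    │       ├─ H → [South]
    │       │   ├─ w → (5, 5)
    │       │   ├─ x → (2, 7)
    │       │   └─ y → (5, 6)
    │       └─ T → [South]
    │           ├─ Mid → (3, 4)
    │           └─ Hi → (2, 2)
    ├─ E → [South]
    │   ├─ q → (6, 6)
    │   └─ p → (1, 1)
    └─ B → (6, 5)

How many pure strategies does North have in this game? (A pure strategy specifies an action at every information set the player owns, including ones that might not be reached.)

6

North owns the root with actions {C, E, B} — three choices.
North owns the node after C-W with actions {H, T} — two choices.
A pure strategy fixes one action at each information set independently, so the count is the product 3 × 2 = 6.
(For reference, South has 24 pure strategies, giving a 6×24 normal-form matrix.)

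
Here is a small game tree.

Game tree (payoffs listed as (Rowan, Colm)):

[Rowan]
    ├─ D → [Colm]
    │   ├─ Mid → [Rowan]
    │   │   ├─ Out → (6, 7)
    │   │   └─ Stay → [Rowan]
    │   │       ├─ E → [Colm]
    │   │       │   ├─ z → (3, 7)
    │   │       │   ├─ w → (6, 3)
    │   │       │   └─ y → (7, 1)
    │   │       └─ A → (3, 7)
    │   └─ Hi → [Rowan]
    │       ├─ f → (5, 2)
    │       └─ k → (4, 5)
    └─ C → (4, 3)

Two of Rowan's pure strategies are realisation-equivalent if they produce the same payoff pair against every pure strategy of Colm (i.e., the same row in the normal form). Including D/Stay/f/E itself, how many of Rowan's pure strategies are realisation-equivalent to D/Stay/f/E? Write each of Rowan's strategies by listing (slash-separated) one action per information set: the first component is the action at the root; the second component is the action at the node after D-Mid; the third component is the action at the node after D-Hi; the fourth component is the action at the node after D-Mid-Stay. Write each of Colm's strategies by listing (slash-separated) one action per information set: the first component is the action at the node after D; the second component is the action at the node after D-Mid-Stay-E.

Row for D/Stay/f/E (columns Mid/z, Mid/w, Mid/y, Hi/z, Hi/w, Hi/y): (3,7) (6,3) (7,1) (5,2) (5,2) (5,2).
Every one of Rowan's information sets is on the play path for some reply by Colm when Rowan follows D/Stay/f/E.
Changing the action at any of them therefore changes at least one column, so only D/Stay/f/E itself gives this row.

1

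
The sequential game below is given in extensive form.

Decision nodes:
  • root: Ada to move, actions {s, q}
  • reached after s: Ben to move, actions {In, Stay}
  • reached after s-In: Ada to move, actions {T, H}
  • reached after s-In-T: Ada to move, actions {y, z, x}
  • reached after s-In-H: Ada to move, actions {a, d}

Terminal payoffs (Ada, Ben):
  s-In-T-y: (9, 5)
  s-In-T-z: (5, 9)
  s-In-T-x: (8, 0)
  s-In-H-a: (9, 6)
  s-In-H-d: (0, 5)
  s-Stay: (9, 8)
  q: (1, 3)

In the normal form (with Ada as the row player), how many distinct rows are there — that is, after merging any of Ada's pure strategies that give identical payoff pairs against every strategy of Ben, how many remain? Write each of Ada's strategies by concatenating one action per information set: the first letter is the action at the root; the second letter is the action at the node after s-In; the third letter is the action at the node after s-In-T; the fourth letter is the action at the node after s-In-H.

6

Ada has 24 pure strategies: sTya, sTyd, sTza, sTzd, sTxa, sTxd, sHya, sHyd, sHza, sHzd, sHxa, sHxd, qTya, qTyd, qTza, qTzd, qTxa, qTxd, qHya, qHyd, qHza, qHzd, qHxa, qHxd. Columns: In, Stay.
{sTya, sTyd} → row (9,5) (9,8)
{sTza, sTzd} → row (5,9) (9,8)
{sTxa, sTxd} → row (8,0) (9,8)
{sHya, sHza, sHxa} → row (9,6) (9,8)
{sHyd, sHzd, sHxd} → row (0,5) (9,8)
{qTya, qTyd, qTza, qTzd, qTxa, qTxd, qHya, qHyd, qHza, qHzd, qHxa, qHxd} → row (1,3) (1,3)
That's 6 distinct rows out of 24 strategies.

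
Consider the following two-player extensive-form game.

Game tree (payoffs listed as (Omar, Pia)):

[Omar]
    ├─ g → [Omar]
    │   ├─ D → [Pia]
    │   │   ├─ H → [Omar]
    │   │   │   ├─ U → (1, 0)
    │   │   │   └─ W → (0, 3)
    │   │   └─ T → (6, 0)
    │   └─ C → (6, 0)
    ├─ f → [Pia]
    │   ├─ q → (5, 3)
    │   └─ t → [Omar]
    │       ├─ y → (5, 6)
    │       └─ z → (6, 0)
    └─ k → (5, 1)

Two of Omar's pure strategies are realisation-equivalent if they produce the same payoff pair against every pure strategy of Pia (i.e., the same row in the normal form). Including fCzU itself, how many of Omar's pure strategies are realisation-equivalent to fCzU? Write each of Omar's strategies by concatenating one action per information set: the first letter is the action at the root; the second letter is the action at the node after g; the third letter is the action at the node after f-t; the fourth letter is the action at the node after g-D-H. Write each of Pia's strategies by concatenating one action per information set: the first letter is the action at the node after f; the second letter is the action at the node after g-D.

Row for fCzU (columns qH, qT, tH, tT): (5,3) (5,3) (6,0) (6,0).
Under fCzU, Omar's choice at the node after g and at the node after g-D-H can never be reached regardless of what Pia does, so varying those choices leaves every outcome unchanged.
Holding the reachable choices fixed and varying the unreachable ones freely already gives 2 × 2 = 4 equivalent strategies.
No other strategy reproduces this row, so those 4 are the full class: fDzU, fDzW, fCzU, fCzW.

4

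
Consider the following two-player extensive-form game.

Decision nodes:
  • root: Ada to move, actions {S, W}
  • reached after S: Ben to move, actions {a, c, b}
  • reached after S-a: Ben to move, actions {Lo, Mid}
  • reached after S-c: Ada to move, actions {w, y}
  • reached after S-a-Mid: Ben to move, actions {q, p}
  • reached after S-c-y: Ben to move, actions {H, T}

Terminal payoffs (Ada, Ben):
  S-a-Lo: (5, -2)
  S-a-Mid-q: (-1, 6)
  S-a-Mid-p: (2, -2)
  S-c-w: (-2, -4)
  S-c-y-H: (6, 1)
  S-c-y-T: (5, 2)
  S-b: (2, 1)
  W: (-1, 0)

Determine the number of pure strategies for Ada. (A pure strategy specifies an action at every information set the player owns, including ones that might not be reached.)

Ada owns the root with actions {S, W} — two choices.
Ada owns the node after S-c with actions {w, y} — two choices.
A pure strategy fixes one action at each information set independently, so the count is the product 2 × 2 = 4.
(For reference, Ben has 24 pure strategies, giving a 4×24 normal-form matrix.)

4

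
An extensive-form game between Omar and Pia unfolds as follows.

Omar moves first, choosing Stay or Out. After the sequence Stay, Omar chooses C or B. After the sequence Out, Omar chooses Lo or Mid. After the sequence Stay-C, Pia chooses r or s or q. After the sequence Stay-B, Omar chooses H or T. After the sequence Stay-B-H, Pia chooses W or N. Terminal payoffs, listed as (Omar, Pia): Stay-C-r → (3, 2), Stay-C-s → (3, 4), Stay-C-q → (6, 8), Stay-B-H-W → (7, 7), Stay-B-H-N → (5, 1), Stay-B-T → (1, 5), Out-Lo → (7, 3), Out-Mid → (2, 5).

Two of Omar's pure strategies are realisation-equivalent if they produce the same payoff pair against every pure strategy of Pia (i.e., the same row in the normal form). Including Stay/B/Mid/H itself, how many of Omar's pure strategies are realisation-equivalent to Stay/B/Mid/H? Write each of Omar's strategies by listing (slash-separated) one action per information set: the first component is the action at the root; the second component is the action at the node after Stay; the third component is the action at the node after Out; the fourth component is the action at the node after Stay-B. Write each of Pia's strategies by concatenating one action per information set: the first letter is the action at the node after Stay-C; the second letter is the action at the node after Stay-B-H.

2

Row for Stay/B/Mid/H (columns rW, rN, sW, sN, qW, qN): (7,7) (5,1) (7,7) (5,1) (7,7) (5,1).
Under Stay/B/Mid/H, Omar's choice at the node after Out can never be reached regardless of what Pia does, so varying those choices leaves every outcome unchanged.
Holding the reachable choices fixed and varying the unreachable one freely already gives 2 equivalent strategies.
No other strategy reproduces this row, so those 2 are the full class: Stay/B/Lo/H, Stay/B/Mid/H.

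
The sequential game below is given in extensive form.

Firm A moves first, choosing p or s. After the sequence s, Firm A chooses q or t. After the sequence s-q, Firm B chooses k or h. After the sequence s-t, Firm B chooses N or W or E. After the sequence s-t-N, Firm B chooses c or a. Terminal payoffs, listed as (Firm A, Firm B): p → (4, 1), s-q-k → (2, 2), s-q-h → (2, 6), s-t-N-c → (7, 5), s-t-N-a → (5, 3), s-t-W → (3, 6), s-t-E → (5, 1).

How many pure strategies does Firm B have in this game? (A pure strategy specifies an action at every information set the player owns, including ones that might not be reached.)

Firm B owns the node after s-q with actions {k, h} — two choices.
Firm B owns the node after s-t with actions {N, W, E} — three choices.
Firm B owns the node after s-t-N with actions {c, a} — two choices.
A pure strategy fixes one action at each information set independently, so the count is the product 2 × 3 × 2 = 12.

12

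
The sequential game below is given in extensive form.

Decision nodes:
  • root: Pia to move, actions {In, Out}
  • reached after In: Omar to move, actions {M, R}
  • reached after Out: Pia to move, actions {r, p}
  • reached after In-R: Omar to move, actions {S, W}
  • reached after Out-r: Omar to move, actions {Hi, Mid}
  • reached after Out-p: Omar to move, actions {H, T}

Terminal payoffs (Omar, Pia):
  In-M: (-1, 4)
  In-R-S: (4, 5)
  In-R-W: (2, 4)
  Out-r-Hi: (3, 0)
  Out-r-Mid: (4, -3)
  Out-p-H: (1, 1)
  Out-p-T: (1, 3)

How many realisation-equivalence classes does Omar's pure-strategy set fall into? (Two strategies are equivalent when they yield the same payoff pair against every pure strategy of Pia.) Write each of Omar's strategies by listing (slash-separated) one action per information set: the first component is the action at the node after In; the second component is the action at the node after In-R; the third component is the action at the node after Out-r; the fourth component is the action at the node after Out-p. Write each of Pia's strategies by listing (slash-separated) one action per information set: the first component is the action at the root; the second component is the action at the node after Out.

12

Omar has 16 pure strategies: M/S/Hi/H, M/S/Hi/T, M/S/Mid/H, M/S/Mid/T, M/W/Hi/H, M/W/Hi/T, M/W/Mid/H, M/W/Mid/T, R/S/Hi/H, R/S/Hi/T, R/S/Mid/H, R/S/Mid/T, R/W/Hi/H, R/W/Hi/T, R/W/Mid/H, R/W/Mid/T. Columns: In/r, In/p, Out/r, Out/p.
{M/S/Hi/H, M/W/Hi/H} → row (-1,4) (-1,4) (3,0) (1,1)
{M/S/Hi/T, M/W/Hi/T} → row (-1,4) (-1,4) (3,0) (1,3)
{M/S/Mid/H, M/W/Mid/H} → row (-1,4) (-1,4) (4,-3) (1,1)
{M/S/Mid/T, M/W/Mid/T} → row (-1,4) (-1,4) (4,-3) (1,3)
{R/S/Hi/H} → row (4,5) (4,5) (3,0) (1,1)
{R/S/Hi/T} → row (4,5) (4,5) (3,0) (1,3)
{R/S/Mid/H} → row (4,5) (4,5) (4,-3) (1,1)
{R/S/Mid/T} → row (4,5) (4,5) (4,-3) (1,3)
{R/W/Hi/H} → row (2,4) (2,4) (3,0) (1,1)
{R/W/Hi/T} → row (2,4) (2,4) (3,0) (1,3)
{R/W/Mid/H} → row (2,4) (2,4) (4,-3) (1,1)
{R/W/Mid/T} → row (2,4) (2,4) (4,-3) (1,3)
That's 12 distinct rows out of 16 strategies.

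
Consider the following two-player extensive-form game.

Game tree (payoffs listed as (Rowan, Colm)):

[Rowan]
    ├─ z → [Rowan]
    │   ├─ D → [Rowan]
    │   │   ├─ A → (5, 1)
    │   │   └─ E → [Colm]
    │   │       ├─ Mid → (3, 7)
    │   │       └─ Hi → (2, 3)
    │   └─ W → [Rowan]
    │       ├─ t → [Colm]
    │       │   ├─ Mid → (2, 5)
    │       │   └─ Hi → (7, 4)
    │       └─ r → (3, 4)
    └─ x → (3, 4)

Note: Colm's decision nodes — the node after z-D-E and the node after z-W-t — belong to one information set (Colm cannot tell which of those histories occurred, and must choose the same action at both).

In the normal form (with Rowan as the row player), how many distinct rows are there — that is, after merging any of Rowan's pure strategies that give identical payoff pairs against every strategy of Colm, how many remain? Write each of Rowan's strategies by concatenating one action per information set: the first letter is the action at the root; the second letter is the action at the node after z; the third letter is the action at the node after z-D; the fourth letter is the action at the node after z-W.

Rowan has 16 pure strategies: zDAt, zDAr, zDEt, zDEr, zWAt, zWAr, zWEt, zWEr, xDAt, xDAr, xDEt, xDEr, xWAt, xWAr, xWEt, xWEr. Columns: Mid, Hi.
{zDAt, zDAr} → row (5,1) (5,1)
{zDEt, zDEr} → row (3,7) (2,3)
{zWAt, zWEt} → row (2,5) (7,4)
{zWAr, zWEr, xDAt, xDAr, xDEt, xDEr, xWAt, xWAr, xWEt, xWEr} → row (3,4) (3,4)
That's 4 distinct rows out of 16 strategies.

4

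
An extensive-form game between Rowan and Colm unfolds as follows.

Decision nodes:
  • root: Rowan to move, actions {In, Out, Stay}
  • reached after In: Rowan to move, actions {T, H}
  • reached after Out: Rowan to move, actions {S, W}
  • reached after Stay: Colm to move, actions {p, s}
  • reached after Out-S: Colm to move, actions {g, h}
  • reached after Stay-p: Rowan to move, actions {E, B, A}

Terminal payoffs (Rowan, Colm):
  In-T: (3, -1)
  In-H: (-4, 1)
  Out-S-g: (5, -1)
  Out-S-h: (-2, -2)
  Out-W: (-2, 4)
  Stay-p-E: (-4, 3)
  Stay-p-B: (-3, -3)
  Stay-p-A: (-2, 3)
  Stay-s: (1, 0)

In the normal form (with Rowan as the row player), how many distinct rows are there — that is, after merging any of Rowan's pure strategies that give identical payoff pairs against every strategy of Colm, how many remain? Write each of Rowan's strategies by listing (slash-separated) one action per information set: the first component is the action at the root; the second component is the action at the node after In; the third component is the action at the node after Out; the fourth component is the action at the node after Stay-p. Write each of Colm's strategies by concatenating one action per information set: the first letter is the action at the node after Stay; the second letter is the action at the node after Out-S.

Rowan has 36 pure strategies: In/T/S/E, In/T/S/B, In/T/S/A, In/T/W/E, In/T/W/B, In/T/W/A, In/H/S/E, In/H/S/B, In/H/S/A, In/H/W/E, In/H/W/B, In/H/W/A, Out/T/S/E, Out/T/S/B, Out/T/S/A, Out/T/W/E, Out/T/W/B, Out/T/W/A, Out/H/S/E, Out/H/S/B, Out/H/S/A, Out/H/W/E, Out/H/W/B, Out/H/W/A, Stay/T/S/E, Stay/T/S/B, Stay/T/S/A, Stay/T/W/E, Stay/T/W/B, Stay/T/W/A, Stay/H/S/E, Stay/H/S/B, Stay/H/S/A, Stay/H/W/E, Stay/H/W/B, Stay/H/W/A. Columns: pg, ph, sg, sh.
{In/T/S/E, In/T/S/B, In/T/S/A, In/T/W/E, In/T/W/B, In/T/W/A} → row (3,-1) (3,-1) (3,-1) (3,-1)
{In/H/S/E, In/H/S/B, In/H/S/A, In/H/W/E, In/H/W/B, In/H/W/A} → row (-4,1) (-4,1) (-4,1) (-4,1)
{Out/T/S/E, Out/T/S/B, Out/T/S/A, Out/H/S/E, Out/H/S/B, Out/H/S/A} → row (5,-1) (-2,-2) (5,-1) (-2,-2)
{Out/T/W/E, Out/T/W/B, Out/T/W/A, Out/H/W/E, Out/H/W/B, Out/H/W/A} → row (-2,4) (-2,4) (-2,4) (-2,4)
{Stay/T/S/E, Stay/T/W/E, Stay/H/S/E, Stay/H/W/E} → row (-4,3) (-4,3) (1,0) (1,0)
{Stay/T/S/B, Stay/T/W/B, Stay/H/S/B, Stay/H/W/B} → row (-3,-3) (-3,-3) (1,0) (1,0)
{Stay/T/S/A, Stay/T/W/A, Stay/H/S/A, Stay/H/W/A} → row (-2,3) (-2,3) (1,0) (1,0)
That's 7 distinct rows out of 36 strategies.

7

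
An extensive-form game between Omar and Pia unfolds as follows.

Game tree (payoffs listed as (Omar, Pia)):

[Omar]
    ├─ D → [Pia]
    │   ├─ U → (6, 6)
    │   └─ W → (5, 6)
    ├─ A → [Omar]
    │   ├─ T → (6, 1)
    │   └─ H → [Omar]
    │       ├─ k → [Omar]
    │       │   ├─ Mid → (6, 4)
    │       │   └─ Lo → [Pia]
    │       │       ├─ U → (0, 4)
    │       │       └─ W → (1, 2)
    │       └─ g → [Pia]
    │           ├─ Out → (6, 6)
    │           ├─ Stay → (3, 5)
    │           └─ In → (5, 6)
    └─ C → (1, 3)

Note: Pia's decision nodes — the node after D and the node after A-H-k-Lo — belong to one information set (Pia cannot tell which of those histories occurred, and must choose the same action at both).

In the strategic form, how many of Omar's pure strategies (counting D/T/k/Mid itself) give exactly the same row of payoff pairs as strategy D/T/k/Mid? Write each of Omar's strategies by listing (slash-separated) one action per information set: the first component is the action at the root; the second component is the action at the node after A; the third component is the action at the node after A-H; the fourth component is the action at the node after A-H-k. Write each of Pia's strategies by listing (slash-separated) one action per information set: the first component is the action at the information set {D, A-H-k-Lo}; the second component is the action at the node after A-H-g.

Row for D/T/k/Mid (columns U/Out, U/Stay, U/In, W/Out, W/Stay, W/In): (6,6) (6,6) (6,6) (5,6) (5,6) (5,6).
Under D/T/k/Mid, Omar's choice at the node after A and at the node after A-H and at the node after A-H-k can never be reached regardless of what Pia does, so varying those choices leaves every outcome unchanged.
Holding the reachable choices fixed and varying the unreachable ones freely already gives 2 × 2 × 2 = 8 equivalent strategies.
No other strategy reproduces this row, so those 8 are the full class: D/T/k/Mid, D/T/k/Lo, D/T/g/Mid, D/T/g/Lo, D/H/k/Mid, D/H/k/Lo, D/H/g/Mid, D/H/g/Lo.

8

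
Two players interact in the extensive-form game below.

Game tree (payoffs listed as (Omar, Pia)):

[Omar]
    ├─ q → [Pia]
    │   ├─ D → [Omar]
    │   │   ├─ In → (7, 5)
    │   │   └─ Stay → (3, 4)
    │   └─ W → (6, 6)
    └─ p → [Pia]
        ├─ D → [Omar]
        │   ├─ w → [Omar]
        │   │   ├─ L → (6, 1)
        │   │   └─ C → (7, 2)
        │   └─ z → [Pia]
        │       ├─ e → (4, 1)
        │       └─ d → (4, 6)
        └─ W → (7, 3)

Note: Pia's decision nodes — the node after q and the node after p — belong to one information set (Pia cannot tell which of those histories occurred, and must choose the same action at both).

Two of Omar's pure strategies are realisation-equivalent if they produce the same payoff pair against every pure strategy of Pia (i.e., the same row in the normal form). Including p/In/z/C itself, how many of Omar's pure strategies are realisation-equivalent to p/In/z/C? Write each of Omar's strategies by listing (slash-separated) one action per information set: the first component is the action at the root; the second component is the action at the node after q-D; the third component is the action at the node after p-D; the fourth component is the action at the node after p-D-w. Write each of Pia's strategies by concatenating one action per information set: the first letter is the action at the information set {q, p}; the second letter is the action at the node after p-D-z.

Row for p/In/z/C (columns De, Dd, We, Wd): (4,1) (4,6) (7,3) (7,3).
Under p/In/z/C, Omar's choice at the node after q-D and at the node after p-D-w can never be reached regardless of what Pia does, so varying those choices leaves every outcome unchanged.
Holding the reachable choices fixed and varying the unreachable ones freely already gives 2 × 2 = 4 equivalent strategies.
No other strategy reproduces this row, so those 4 are the full class: p/In/z/L, p/In/z/C, p/Stay/z/L, p/Stay/z/C.

4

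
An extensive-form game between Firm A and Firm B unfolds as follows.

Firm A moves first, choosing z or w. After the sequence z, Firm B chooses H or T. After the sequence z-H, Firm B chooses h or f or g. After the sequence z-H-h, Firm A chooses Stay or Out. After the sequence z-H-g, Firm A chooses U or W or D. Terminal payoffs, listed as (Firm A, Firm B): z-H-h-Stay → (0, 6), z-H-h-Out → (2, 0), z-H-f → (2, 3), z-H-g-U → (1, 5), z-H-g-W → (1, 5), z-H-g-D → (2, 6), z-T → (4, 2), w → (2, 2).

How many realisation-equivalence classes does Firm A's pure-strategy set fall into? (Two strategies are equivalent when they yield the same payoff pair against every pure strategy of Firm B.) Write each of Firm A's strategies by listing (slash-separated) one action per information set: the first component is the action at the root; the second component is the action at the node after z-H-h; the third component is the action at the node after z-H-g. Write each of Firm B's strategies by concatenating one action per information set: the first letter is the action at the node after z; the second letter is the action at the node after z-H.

Firm A has 12 pure strategies: z/Stay/U, z/Stay/W, z/Stay/D, z/Out/U, z/Out/W, z/Out/D, w/Stay/U, w/Stay/W, w/Stay/D, w/Out/U, w/Out/W, w/Out/D. Columns: Hh, Hf, Hg, Th, Tf, Tg.
{z/Stay/U, z/Stay/W} → row (0,6) (2,3) (1,5) (4,2) (4,2) (4,2)
{z/Stay/D} → row (0,6) (2,3) (2,6) (4,2) (4,2) (4,2)
{z/Out/U, z/Out/W} → row (2,0) (2,3) (1,5) (4,2) (4,2) (4,2)
{z/Out/D} → row (2,0) (2,3) (2,6) (4,2) (4,2) (4,2)
{w/Stay/U, w/Stay/W, w/Stay/D, w/Out/U, w/Out/W, w/Out/D} → row (2,2) (2,2) (2,2) (2,2) (2,2) (2,2)
That's 5 distinct rows out of 12 strategies.

5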